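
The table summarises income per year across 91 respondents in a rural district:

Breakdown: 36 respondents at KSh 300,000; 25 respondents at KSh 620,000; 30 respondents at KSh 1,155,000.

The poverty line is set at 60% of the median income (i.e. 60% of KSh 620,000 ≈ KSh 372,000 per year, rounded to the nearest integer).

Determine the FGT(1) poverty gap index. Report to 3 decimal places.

Incomes under z: 36×KSh 300,000 (q = 36 of N = 91).
Relative gaps: (372000−300000)/372000 = 0.1935 (×36).
Sum of shortfalls = 6.967742; P₁ averages over all N: 6.967742 / 91 = 0.077.

0.077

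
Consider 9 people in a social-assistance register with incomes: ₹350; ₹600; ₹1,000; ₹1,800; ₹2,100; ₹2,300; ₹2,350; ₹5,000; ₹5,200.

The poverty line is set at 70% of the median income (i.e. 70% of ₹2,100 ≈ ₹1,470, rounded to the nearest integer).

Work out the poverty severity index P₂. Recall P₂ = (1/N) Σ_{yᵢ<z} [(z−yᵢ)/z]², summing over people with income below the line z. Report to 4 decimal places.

0.1148

Incomes under z: ₹350, ₹600, ₹1,000 (q = 3 of N = 9).
Relative gaps: (1470−350)/1470 = 0.7619; (1470−600)/1470 = 0.5918; (1470−1000)/1470 = 0.3197.
Squared: 0.5805; 0.3503; 0.1022.
Sum = 1.032996; P₂ = 1.032996 / 9 = 0.1148.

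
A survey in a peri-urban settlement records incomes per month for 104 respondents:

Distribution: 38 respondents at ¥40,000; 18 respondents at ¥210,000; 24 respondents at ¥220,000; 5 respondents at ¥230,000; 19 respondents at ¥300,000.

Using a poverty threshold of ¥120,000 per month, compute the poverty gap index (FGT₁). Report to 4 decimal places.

0.2436

Incomes under z: 38×¥40,000 (q = 38 of N = 104).
Shortfall ratios: (120000−40000)/120000 = 0.6667 (×38).
Σ = 25.333333. Dividing by the full population N = 104 gives P₁ = 0.2436.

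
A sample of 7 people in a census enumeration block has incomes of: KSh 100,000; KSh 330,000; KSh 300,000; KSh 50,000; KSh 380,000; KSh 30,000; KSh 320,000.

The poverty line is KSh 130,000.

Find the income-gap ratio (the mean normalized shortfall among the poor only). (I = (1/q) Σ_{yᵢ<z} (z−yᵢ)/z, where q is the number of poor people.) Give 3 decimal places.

0.538

Below the line: KSh 30,000, KSh 50,000, KSh 100,000 (q = 3 of N = 7).
Shortfall ratios (z−y)/z: 0.7692, 0.6154, 0.2308; sum = 1.615385.
The income-gap ratio divides by q (the poor only): 1.615385 / 3 = 0.538.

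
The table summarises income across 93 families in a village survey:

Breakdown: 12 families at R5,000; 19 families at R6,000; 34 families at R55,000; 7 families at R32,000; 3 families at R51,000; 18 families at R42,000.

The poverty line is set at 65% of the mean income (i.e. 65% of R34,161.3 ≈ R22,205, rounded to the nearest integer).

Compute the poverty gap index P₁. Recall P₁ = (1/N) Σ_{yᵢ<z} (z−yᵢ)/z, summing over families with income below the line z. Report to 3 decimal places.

Below the line: 12×R5,000, 19×R6,000 (q = 31 of N = 93).
Gap ratios (z−y)/z: (22205−5000)/22205 = 0.7748 (×12); (22205−6000)/22205 = 0.7298 (×19).
Σ = 23.163927. Dividing by the full population N = 93 gives P₁ = 0.249.

0.249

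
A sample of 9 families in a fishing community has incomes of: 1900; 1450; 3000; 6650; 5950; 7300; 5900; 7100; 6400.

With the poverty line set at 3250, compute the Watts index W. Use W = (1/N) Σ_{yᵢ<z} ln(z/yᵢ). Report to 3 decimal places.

0.158

Incomes under z: 1450, 1900, 3000 (q = 3 of N = 9).
Log shortfalls: ln(3250/1450) = 0.8071; ln(3250/1900) = 0.5368; ln(3250/3000) = 0.0800.
W = 1.423935 / 9 = 0.158.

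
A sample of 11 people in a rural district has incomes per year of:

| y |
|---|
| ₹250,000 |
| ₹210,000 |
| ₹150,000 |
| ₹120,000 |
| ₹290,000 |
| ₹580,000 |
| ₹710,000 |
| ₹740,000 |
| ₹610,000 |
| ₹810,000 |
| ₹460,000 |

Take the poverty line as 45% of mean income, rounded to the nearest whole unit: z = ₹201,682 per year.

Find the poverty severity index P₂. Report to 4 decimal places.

0.0209

Below the line: ₹120,000, ₹150,000 (q = 2 of N = 11).
Gap ratios (z−y)/z: (201682−120000)/201682 = 0.4050; (201682−150000)/201682 = 0.2563.
Squared: 0.1640; 0.0657.
Sum = 0.229695; P₂ = 0.229695 / 11 = 0.0209.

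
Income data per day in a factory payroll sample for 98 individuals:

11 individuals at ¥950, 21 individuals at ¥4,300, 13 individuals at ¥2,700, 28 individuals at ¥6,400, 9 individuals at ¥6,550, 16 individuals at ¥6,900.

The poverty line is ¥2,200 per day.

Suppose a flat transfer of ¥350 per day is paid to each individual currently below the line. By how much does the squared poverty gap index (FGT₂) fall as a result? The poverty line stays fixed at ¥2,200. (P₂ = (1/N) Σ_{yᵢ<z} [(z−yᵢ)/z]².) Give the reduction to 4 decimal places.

0.0175

Before: below the line — 11×¥950; squared poverty gap index (FGT₂) = 0.036236.
After the ¥350 transfer: below the line — 11×¥1,300; squared poverty gap index (FGT₂) = 0.018785.
Reduction = 0.036236 − 0.018785 = 0.0175.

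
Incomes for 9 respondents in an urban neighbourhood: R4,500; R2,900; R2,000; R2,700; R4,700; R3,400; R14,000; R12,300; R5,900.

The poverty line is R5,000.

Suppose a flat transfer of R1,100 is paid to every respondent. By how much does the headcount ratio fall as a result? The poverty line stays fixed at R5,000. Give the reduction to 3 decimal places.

Before: below the line — R2,000, R2,700, R2,900, R3,400, R4,500, R4,700; headcount ratio = 0.66667.
After the R1,100 transfer: below the line — R3,100, R3,800, R4,000, R4,500; headcount ratio = 0.44444.
Reduction = 0.66667 − 0.44444 = 0.222.

0.222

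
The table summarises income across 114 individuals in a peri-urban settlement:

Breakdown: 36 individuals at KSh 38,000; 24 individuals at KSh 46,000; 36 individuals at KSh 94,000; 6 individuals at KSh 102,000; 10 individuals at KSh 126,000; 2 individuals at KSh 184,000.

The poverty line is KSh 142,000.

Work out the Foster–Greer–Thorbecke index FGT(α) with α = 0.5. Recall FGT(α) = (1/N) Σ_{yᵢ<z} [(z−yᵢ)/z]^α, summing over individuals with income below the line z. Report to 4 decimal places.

Incomes under z: 36×KSh 38,000, 24×KSh 46,000, 36×KSh 94,000, 6×KSh 102,000, 10×KSh 126,000 (q = 112 of N = 114).
Shortfall ratios: (142000−38000)/142000 = 0.7324 (×36); (142000−46000)/142000 = 0.6761 (×24); (142000−94000)/142000 = 0.3380 (×36); (142000−102000)/142000 = 0.2817 (×6); (142000−126000)/142000 = 0.1127 (×10).
Raised to α = 0.5: 0.85580 (×36); 0.82223 (×24); 0.58140 (×36); 0.53074 (×6); 0.33567 (×10).
Sum = 78.013913; FGT(0.5) = 78.013913 / 114 = 0.6843.

0.6843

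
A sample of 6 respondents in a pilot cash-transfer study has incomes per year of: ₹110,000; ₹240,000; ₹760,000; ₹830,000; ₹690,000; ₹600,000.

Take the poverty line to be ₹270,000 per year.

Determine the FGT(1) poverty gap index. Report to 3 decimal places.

0.117

Poor units: ₹110,000, ₹240,000 (q = 2 of N = 6).
Shortfall ratios: (270000−110000)/270000 = 0.5926; (270000−240000)/270000 = 0.1111.
Sum of shortfalls = 0.703704; P₁ averages over all N: 0.703704 / 6 = 0.117.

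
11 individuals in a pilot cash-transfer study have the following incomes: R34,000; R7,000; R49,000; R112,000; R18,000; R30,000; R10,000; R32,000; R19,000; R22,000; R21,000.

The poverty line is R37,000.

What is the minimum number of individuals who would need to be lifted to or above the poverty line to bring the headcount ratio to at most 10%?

9 of the 11 individuals are poor, so H = 9/11 = 0.818.
A headcount ratio of at most 10% allows at most ⌊0.10 × 11⌋ = 1 poor individuals.
So at least 9 − 1 = 8 must be lifted.

8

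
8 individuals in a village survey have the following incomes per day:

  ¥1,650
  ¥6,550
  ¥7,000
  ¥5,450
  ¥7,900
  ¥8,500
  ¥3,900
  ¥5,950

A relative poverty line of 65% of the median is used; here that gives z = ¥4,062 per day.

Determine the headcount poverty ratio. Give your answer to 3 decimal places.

2 of the 8 individuals have income below ¥4,062.
H = 2/8 = 0.250.

0.250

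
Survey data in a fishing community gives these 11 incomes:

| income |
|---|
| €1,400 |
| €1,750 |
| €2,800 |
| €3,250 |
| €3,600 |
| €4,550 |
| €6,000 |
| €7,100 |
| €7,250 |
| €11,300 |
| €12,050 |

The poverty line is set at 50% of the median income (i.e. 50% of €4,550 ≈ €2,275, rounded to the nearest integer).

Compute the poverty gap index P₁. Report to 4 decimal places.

Poor units: €1,400, €1,750 (q = 2 of N = 11).
Shortfall ratios: (2275−1400)/2275 = 0.3846; (2275−1750)/2275 = 0.2308.
Sum of shortfalls = 0.615385; P₁ averages over all N: 0.615385 / 11 = 0.0559.

0.0559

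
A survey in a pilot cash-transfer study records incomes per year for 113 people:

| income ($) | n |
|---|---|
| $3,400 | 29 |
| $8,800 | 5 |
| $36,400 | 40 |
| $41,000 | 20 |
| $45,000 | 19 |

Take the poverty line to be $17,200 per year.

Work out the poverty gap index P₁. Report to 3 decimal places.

0.228

Poor units: 29×$3,400, 5×$8,800 (q = 34 of N = 113).
Relative gaps: (17200−3400)/17200 = 0.8023 (×29); (17200−8800)/17200 = 0.4884 (×5).
Σ = 25.709302. Dividing by the full population N = 113 gives P₁ = 0.228.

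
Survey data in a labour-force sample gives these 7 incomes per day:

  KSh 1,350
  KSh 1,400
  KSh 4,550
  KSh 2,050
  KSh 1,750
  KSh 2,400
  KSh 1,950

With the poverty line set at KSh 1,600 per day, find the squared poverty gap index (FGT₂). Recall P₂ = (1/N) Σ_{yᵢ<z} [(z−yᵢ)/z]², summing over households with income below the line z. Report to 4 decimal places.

0.0057

Poor units: KSh 1,350, KSh 1,400 (q = 2 of N = 7).
Gap ratios (z−y)/z: (1600−1350)/1600 = 0.1562; (1600−1400)/1600 = 0.1250.
Squared: 0.0244; 0.0156.
Sum = 0.040039; P₂ = 0.040039 / 7 = 0.0057.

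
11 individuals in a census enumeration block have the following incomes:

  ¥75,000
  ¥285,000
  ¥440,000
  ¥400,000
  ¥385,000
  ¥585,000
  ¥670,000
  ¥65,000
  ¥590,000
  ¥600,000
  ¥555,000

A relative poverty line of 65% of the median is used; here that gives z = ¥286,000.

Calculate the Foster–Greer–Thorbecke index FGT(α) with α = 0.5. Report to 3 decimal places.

Incomes under z: ¥65,000, ¥75,000, ¥285,000 (q = 3 of N = 11).
Relative gaps: (286000−65000)/286000 = 0.7727; (286000−75000)/286000 = 0.7378; (286000−285000)/286000 = 0.0035.
Raised to α = 0.5: 0.87905; 0.85893; 0.05913.
Sum = 1.797111; FGT(0.5) = 1.797111 / 11 = 0.163.

0.163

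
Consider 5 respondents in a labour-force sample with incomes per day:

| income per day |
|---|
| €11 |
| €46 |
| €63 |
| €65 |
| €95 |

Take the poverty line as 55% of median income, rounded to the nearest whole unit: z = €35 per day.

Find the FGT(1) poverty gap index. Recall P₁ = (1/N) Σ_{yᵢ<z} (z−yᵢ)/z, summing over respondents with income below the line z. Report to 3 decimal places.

Incomes under z: €11 (q = 1 of N = 5).
Normalized shortfalls: (35−11)/35 = 0.6857.
Sum of shortfalls = 0.685714; P₁ averages over all N: 0.685714 / 5 = 0.137.

0.137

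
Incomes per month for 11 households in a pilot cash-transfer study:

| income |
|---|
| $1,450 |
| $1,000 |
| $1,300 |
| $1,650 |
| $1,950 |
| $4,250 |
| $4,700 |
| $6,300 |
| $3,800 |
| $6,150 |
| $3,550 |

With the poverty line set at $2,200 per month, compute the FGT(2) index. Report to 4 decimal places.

Below z: $1,000, $1,300, $1,450, $1,650, $1,950 (q = 5 of N = 11).
Normalized shortfalls: (2200−1000)/2200 = 0.5455; (2200−1300)/2200 = 0.4091; (2200−1450)/2200 = 0.3409; (2200−1650)/2200 = 0.2500; (2200−1950)/2200 = 0.1136.
Squared: 0.2975; 0.1674; 0.1162; 0.0625; 0.0129.
Sum = 0.656508; P₂ = 0.656508 / 11 = 0.0597.

0.0597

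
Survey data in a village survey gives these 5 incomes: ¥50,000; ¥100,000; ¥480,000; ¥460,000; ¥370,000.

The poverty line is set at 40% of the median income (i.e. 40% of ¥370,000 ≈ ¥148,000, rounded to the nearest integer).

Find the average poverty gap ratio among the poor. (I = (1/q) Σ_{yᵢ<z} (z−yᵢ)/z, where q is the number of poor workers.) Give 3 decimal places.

0.493

Below the line: ¥50,000, ¥100,000 (q = 2 of N = 5).
Shortfall ratios (z−y)/z: 0.6622, 0.3243; sum = 0.986486.
The income-gap ratio divides by q (the poor only): 0.986486 / 2 = 0.493.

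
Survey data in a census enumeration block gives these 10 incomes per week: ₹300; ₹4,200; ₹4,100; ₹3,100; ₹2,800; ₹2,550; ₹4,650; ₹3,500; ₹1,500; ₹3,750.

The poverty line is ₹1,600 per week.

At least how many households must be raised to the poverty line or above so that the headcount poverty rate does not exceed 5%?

Currently q = 2 of N = 10 are below the line (H = 0.200).
A headcount ratio of at most 5% allows at most ⌊0.05 × 10⌋ = 0 poor households.
So at least 2 − 0 = 2 must be lifted.

2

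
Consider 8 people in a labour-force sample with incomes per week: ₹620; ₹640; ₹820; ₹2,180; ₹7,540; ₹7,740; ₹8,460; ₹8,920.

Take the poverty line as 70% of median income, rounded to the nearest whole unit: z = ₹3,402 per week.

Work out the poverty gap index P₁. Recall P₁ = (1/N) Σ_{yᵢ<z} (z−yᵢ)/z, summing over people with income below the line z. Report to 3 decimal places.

0.343

Below z: ₹620, ₹640, ₹820, ₹2,180 (q = 4 of N = 8).
Normalized shortfalls: (3402−620)/3402 = 0.8178; (3402−640)/3402 = 0.8119; (3402−820)/3402 = 0.7590; (3402−2180)/3402 = 0.3592.
Sum of shortfalls = 2.747795; P₁ averages over all N: 2.747795 / 8 = 0.343.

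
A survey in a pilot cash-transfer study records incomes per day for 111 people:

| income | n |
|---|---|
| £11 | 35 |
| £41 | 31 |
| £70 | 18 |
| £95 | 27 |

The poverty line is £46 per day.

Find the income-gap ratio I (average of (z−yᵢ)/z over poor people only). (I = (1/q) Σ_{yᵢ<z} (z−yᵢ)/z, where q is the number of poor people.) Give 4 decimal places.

Poor units: 35×£11, 31×£41 (q = 66 of N = 111).
Relative gaps: 0.7609 (×35), 0.1087 (×31); sum = 30.000000.
The income-gap ratio divides by q (the poor only): 30.000000 / 66 = 0.4545.

0.4545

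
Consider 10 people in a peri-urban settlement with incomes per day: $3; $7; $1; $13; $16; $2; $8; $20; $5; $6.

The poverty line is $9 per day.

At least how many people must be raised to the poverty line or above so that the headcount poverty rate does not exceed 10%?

Currently q = 7 of N = 10 are below the line (H = 0.700).
A headcount ratio of at most 10% allows at most ⌊0.10 × 10⌋ = 1 poor people.
So at least 7 − 1 = 6 must be lifted.

6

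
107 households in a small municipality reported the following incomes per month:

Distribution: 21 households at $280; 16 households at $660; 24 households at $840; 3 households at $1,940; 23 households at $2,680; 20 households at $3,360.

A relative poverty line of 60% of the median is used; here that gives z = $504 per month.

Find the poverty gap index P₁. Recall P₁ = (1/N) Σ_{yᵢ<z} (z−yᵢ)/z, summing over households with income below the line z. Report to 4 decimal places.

Below the line: 21×$280 (q = 21 of N = 107).
Normalized shortfalls: (504−280)/504 = 0.4444 (×21).
Σ = 9.333333. Dividing by the full population N = 107 gives P₁ = 0.0872.

0.0872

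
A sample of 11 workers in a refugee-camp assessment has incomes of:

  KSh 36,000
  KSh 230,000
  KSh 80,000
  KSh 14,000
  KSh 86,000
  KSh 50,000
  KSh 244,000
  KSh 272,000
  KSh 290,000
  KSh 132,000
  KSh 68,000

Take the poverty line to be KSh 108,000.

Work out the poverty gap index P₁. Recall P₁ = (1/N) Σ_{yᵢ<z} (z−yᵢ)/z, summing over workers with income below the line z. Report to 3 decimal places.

0.264

Below the line: KSh 14,000, KSh 36,000, KSh 50,000, KSh 68,000, KSh 80,000, KSh 86,000 (q = 6 of N = 11).
Normalized shortfalls: (108000−14000)/108000 = 0.8704; (108000−36000)/108000 = 0.6667; (108000−50000)/108000 = 0.5370; (108000−68000)/108000 = 0.3704; (108000−80000)/108000 = 0.2593; (108000−86000)/108000 = 0.2037.
Sum of shortfalls = 2.907407; P₁ averages over all N: 2.907407 / 11 = 0.264.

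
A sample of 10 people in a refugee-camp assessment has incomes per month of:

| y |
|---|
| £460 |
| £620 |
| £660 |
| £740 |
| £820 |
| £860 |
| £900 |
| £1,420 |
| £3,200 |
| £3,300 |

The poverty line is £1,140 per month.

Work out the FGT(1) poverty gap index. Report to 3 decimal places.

0.256

Incomes under z: £460, £620, £660, £740, £820, £860, £900 (q = 7 of N = 10).
Normalized shortfalls: (1140−460)/1140 = 0.5965; (1140−620)/1140 = 0.4561; (1140−660)/1140 = 0.4211; (1140−740)/1140 = 0.3509; (1140−820)/1140 = 0.2807; (1140−860)/1140 = 0.2456; (1140−900)/1140 = 0.2105.
Sum of shortfalls = 2.561404; P₁ averages over all N: 2.561404 / 10 = 0.256.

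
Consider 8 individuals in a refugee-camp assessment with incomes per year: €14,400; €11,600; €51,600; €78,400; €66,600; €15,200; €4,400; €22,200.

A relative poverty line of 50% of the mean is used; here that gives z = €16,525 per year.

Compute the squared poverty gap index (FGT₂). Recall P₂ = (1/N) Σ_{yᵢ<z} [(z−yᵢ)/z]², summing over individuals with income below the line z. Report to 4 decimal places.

0.0813

Below the line: €4,400, €11,600, €14,400, €15,200 (q = 4 of N = 8).
Relative gaps: (16525−4400)/16525 = 0.7337; (16525−11600)/16525 = 0.2980; (16525−14400)/16525 = 0.1286; (16525−15200)/16525 = 0.0802.
Squared: 0.5384; 0.0888; 0.0165; 0.0064.
Sum = 0.650159; P₂ = 0.650159 / 8 = 0.0813.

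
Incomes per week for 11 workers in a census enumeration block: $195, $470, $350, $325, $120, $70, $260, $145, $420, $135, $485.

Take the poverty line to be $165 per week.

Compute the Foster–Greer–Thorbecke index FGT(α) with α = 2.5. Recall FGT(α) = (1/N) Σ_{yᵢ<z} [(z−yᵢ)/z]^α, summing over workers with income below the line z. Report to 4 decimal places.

Below the line: $70, $120, $135, $145 (q = 4 of N = 11).
Gap ratios (z−y)/z: (165−70)/165 = 0.5758; (165−120)/165 = 0.2727; (165−135)/165 = 0.1818; (165−145)/165 = 0.1212.
Raised to α = 2.5: 0.25154; 0.03884; 0.01410; 0.00512.
Sum = 0.309590; FGT(2.5) = 0.309590 / 11 = 0.0281.

0.0281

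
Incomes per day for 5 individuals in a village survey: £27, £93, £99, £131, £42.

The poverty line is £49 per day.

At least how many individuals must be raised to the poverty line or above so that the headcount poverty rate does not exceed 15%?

2 of the 5 individuals are poor, so H = 2/5 = 0.400.
A headcount ratio of at most 15% allows at most ⌊0.15 × 5⌋ = 0 poor individuals.
So at least 2 − 0 = 2 must be lifted.

2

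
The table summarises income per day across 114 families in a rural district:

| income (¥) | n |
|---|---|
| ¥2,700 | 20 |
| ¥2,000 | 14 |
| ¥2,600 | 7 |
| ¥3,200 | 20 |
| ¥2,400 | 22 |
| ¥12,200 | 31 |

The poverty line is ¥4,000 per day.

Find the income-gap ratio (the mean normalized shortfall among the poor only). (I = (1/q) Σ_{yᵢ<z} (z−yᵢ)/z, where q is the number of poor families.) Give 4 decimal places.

0.3464

Below the line: 14×¥2,000, 22×¥2,400, 7×¥2,600, 20×¥2,700, 20×¥3,200 (q = 83 of N = 114).
Shortfall ratios (z−y)/z: 0.5000 (×14), 0.4000 (×22), 0.3500 (×7), 0.3250 (×20), 0.2000 (×20); sum = 28.750000.
The income-gap ratio divides by q (the poor only): 28.750000 / 83 = 0.3464.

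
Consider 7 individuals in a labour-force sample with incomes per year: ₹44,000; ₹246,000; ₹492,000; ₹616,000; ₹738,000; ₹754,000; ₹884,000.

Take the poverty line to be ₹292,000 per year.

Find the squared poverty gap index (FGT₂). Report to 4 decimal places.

0.1066

Incomes under z: ₹44,000, ₹246,000 (q = 2 of N = 7).
Relative gaps: (292000−44000)/292000 = 0.8493; (292000−246000)/292000 = 0.1575.
Squared: 0.7213; 0.0248.
Sum = 0.746153; P₂ = 0.746153 / 7 = 0.1066.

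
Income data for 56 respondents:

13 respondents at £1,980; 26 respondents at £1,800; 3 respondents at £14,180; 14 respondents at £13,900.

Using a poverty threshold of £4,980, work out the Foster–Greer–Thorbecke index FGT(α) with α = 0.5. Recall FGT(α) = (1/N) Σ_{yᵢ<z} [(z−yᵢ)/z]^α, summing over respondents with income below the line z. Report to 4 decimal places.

0.5512

Incomes under z: 26×£1,800, 13×£1,980 (q = 39 of N = 56).
Gap ratios (z−y)/z: (4980−1800)/4980 = 0.6386 (×26); (4980−1980)/4980 = 0.6024 (×13).
Raised to α = 0.5: 0.79910 (×26); 0.77615 (×13).
Sum = 30.866450; FGT(0.5) = 30.866450 / 56 = 0.5512.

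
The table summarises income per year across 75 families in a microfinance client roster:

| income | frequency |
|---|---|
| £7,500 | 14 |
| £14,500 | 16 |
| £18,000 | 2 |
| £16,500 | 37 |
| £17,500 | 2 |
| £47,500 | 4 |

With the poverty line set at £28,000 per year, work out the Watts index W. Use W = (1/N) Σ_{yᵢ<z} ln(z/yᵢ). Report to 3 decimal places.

0.671

Poor units: 14×£7,500, 16×£14,500, 37×£16,500, 2×£17,500, 2×£18,000 (q = 71 of N = 75).
Log shortfalls: ln(28000/7500) = 1.3173 (×14); ln(28000/14500) = 0.6581 (×16); ln(28000/16500) = 0.5288 (×37); ln(28000/17500) = 0.4700 (×2); ln(28000/18000) = 0.4418 (×2).
W = 50.362020 / 75 = 0.671.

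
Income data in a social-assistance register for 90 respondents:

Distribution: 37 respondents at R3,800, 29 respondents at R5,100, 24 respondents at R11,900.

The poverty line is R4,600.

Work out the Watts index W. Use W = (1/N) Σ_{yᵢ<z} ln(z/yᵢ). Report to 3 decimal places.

0.079

Below the line: 37×R3,800 (q = 37 of N = 90).
ln(z/y) terms: ln(4600/3800) = 0.1911 (×37).
W = 7.069044 / 90 = 0.079.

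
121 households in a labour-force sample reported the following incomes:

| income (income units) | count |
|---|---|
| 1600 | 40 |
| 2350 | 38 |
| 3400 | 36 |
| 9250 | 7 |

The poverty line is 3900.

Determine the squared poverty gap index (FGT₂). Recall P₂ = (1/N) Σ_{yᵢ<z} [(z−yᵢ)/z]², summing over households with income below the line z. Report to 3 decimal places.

0.169

Below the line: 40×1600, 38×2350, 36×3400 (q = 114 of N = 121).
Gap ratios (z−y)/z: (3900−1600)/3900 = 0.5897 (×40); (3900−2350)/3900 = 0.3974 (×38); (3900−3400)/3900 = 0.1282 (×36).
Squared: 0.3478 (×40); 0.1580 (×38); 0.0164 (×36).
Sum = 20.505917; P₂ = 20.505917 / 121 = 0.169.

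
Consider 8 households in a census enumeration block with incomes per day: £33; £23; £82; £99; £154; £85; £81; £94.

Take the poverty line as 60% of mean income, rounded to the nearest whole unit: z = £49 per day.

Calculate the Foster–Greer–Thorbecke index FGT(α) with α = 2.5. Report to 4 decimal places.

0.0333

Incomes under z: £23, £33 (q = 2 of N = 8).
Normalized shortfalls: (49−23)/49 = 0.5306; (49−33)/49 = 0.3265.
Raised to α = 2.5: 0.20509; 0.06093.
Sum = 0.266016; FGT(2.5) = 0.266016 / 8 = 0.0333.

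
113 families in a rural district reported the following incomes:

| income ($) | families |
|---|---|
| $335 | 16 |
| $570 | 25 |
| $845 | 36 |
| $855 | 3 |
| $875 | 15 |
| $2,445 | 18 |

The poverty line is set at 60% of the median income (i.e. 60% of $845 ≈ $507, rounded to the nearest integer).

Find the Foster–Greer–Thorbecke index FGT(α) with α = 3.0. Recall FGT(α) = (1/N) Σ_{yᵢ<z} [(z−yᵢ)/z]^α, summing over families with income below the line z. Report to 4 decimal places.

0.0055

Poor units: 16×$335 (q = 16 of N = 113).
Shortfall ratios: (507−335)/507 = 0.3393 (×16).
Raised to α = 3.0: 0.03904 (×16).
Sum = 0.624714; FGT(3.0) = 0.624714 / 113 = 0.0055.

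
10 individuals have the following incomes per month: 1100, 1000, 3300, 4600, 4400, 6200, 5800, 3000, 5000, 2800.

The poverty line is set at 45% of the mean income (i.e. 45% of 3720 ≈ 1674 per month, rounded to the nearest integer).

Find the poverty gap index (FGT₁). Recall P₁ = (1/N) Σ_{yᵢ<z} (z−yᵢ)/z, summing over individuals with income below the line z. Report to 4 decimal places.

Below the line: 1000, 1100 (q = 2 of N = 10).
Gap ratios (z−y)/z: (1674−1000)/1674 = 0.4026; (1674−1100)/1674 = 0.3429.
Sum of shortfalls = 0.745520; P₁ averages over all N: 0.745520 / 10 = 0.0746.

0.0746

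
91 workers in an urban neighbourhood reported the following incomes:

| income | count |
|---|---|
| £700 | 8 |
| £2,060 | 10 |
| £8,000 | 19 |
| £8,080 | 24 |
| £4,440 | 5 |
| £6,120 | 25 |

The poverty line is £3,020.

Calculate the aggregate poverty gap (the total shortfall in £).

Poor units: 8×£700, 10×£2,060 (q = 18 of N = 91).
Individual gaps: 8×(3020−700) = 18560; 10×(3020−2060) = 9600.
Aggregate gap = £28,160.

£28,160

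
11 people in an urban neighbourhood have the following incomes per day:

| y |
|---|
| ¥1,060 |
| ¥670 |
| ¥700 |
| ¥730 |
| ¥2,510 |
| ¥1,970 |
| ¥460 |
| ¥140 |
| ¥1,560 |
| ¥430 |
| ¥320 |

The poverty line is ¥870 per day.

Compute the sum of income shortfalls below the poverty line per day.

Below the line: ¥140, ¥320, ¥430, ¥460, ¥670, ¥700, ¥730 (q = 7 of N = 11).
Individual gaps: 870−140 = 730; 870−320 = 550; 870−430 = 440; 870−460 = 410; 870−670 = 200; 870−700 = 170; 870−730 = 140.
Aggregate gap = ¥2,640.

¥2,640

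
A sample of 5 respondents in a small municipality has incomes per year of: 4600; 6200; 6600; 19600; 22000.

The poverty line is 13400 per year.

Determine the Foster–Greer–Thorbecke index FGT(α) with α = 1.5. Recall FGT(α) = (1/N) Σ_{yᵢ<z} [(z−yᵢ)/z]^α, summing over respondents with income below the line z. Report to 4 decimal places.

Poor units: 4600, 6200, 6600 (q = 3 of N = 5).
Relative gaps: (13400−4600)/13400 = 0.6567; (13400−6200)/13400 = 0.5373; (13400−6600)/13400 = 0.5075.
Raised to α = 1.5: 0.53219; 0.39386; 0.36150.
Sum = 1.287548; FGT(1.5) = 1.287548 / 5 = 0.2575.

0.2575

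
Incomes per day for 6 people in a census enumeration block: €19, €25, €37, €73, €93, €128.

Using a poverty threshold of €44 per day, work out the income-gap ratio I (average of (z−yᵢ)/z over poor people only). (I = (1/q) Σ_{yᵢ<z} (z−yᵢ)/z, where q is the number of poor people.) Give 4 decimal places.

Below the line: €19, €25, €37 (q = 3 of N = 6).
Shortfall ratios (z−y)/z: 0.5682, 0.4318, 0.1591; sum = 1.159091.
I averages over the q = 3 poor units only: 1.159091 / 3 = 0.3864.

0.3864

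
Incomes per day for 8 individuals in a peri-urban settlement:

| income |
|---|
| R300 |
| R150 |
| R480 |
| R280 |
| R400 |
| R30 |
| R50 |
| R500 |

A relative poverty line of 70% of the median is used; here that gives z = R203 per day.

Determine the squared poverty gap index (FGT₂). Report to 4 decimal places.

0.1703

Below z: R30, R50, R150 (q = 3 of N = 8).
Relative gaps: (203−30)/203 = 0.8522; (203−50)/203 = 0.7537; (203−150)/203 = 0.2611.
Squared: 0.7263; 0.5681; 0.0682.
Sum = 1.362494; P₂ = 1.362494 / 8 = 0.1703.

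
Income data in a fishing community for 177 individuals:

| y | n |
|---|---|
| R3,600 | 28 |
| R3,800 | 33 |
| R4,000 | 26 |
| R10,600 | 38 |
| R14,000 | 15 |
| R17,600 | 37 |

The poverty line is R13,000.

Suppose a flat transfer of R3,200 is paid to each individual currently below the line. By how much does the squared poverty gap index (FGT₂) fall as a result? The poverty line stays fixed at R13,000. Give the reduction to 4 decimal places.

Before: below the line — 28×R3,600, 33×R3,800, 26×R4,000, 38×R10,600; squared poverty gap index (FGT₂) = 0.253805.
After the R3,200 transfer: below the line — 28×R6,800, 33×R7,000, 26×R7,200; squared poverty gap index (FGT₂) = 0.104936.
Reduction = 0.253805 − 0.104936 = 0.1489.

0.1489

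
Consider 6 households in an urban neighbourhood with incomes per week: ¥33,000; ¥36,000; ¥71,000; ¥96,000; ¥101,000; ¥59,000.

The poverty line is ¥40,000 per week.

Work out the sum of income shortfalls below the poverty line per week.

Below the line: ¥33,000, ¥36,000 (q = 2 of N = 6).
Individual gaps: 40000−33000 = 7000; 40000−36000 = 4000.
Aggregate gap = ¥11,000.

¥11,000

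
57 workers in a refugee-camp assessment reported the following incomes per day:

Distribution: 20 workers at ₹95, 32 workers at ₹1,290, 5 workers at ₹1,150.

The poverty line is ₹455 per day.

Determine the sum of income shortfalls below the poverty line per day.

₹7,200

Below the line: 20×₹95 (q = 20 of N = 57).
Individual gaps: 20×(455−95) = 7200.
Aggregate gap = ₹7,200.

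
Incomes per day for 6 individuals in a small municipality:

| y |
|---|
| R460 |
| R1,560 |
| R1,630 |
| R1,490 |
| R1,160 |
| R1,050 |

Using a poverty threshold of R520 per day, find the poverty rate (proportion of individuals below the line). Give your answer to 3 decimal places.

0.167

1 of the 6 individuals have income below R520.
H = 1/6 = 0.167.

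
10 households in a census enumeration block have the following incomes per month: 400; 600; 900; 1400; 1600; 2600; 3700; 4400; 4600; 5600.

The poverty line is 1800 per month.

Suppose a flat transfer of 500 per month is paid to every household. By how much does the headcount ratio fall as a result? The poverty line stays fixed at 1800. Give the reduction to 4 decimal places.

0.2000

Before: below the line — 400, 600, 900, 1400, 1600; headcount ratio = 0.500000.
After the 500 transfer: below the line — 900, 1100, 1400; headcount ratio = 0.300000.
Reduction = 0.500000 − 0.300000 = 0.2000.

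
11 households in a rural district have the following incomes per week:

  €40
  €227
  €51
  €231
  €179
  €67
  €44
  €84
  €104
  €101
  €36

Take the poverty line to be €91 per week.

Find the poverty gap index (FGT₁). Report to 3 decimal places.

0.224

Poor units: €36, €40, €44, €51, €67, €84 (q = 6 of N = 11).
Gap ratios (z−y)/z: (91−36)/91 = 0.6044; (91−40)/91 = 0.5604; (91−44)/91 = 0.5165; (91−51)/91 = 0.4396; (91−67)/91 = 0.2637; (91−84)/91 = 0.0769.
Sum of shortfalls = 2.461538; P₁ averages over all N: 2.461538 / 11 = 0.224.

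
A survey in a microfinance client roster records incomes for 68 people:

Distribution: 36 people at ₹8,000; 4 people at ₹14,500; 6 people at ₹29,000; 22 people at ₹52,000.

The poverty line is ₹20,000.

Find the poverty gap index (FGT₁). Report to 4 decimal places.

0.3338

Below z: 36×₹8,000, 4×₹14,500 (q = 40 of N = 68).
Relative gaps: (20000−8000)/20000 = 0.6000 (×36); (20000−14500)/20000 = 0.2750 (×4).
Σ = 22.700000. Dividing by the full population N = 68 gives P₁ = 0.3338.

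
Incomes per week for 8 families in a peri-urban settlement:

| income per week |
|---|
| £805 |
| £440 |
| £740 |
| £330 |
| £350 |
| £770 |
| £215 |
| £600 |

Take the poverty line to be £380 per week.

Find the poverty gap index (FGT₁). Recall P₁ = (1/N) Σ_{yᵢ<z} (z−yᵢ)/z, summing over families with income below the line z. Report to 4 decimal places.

Incomes under z: £215, £330, £350 (q = 3 of N = 8).
Relative gaps: (380−215)/380 = 0.4342; (380−330)/380 = 0.1316; (380−350)/380 = 0.0789.
Σ = 0.644737. Dividing by the full population N = 8 gives P₁ = 0.0806.

0.0806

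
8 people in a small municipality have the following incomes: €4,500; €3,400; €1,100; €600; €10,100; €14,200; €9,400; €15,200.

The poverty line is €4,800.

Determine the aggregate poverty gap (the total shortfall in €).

€9,600

Incomes under z: €600, €1,100, €3,400, €4,500 (q = 4 of N = 8).
Individual gaps: 4800−600 = 4200; 4800−1100 = 3700; 4800−3400 = 1400; 4800−4500 = 300.
Aggregate gap = €9,600.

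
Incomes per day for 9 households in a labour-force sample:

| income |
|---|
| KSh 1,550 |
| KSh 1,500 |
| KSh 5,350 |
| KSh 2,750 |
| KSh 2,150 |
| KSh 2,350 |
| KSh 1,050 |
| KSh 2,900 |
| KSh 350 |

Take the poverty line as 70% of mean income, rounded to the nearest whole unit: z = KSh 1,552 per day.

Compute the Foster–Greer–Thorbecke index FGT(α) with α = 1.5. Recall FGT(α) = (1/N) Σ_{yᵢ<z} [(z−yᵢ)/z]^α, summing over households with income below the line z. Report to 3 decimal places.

Below z: KSh 350, KSh 1,050, KSh 1,500, KSh 1,550 (q = 4 of N = 9).
Normalized shortfalls: (1552−350)/1552 = 0.7745; (1552−1050)/1552 = 0.3235; (1552−1500)/1552 = 0.0335; (1552−1550)/1552 = 0.0013.
Raised to α = 1.5: 0.68158; 0.18396; 0.00613; 0.00005.
Sum = 0.871720; FGT(1.5) = 0.871720 / 9 = 0.097.

0.097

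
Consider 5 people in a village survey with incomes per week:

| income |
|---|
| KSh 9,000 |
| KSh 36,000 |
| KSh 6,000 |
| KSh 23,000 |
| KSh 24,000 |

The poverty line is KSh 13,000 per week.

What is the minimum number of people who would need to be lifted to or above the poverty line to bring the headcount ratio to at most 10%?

2

Currently q = 2 of N = 5 are below the line (H = 0.400).
A headcount ratio of at most 10% allows at most ⌊0.10 × 5⌋ = 0 poor people.
So at least 2 − 0 = 2 must be lifted.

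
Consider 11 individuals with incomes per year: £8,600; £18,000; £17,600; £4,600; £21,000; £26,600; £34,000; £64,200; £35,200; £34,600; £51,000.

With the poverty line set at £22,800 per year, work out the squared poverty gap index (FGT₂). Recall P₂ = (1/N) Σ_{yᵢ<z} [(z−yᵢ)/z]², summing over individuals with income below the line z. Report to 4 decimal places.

0.1025

Poor units: £4,600, £8,600, £17,600, £18,000, £21,000 (q = 5 of N = 11).
Shortfall ratios: (22800−4600)/22800 = 0.7982; (22800−8600)/22800 = 0.6228; (22800−17600)/22800 = 0.2281; (22800−18000)/22800 = 0.2105; (22800−21000)/22800 = 0.0789.
Squared: 0.6372; 0.3879; 0.0520; 0.0443; 0.0062.
Sum = 1.127655; P₂ = 1.127655 / 11 = 0.1025.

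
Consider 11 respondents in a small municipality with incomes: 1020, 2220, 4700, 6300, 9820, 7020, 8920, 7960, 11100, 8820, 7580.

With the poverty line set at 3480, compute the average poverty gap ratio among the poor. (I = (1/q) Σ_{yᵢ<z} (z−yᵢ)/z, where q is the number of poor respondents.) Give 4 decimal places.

Incomes under z: 1020, 2220 (q = 2 of N = 11).
Shortfall ratios (z−y)/z: 0.7069, 0.3621; sum = 1.068966.
The income-gap ratio divides by q (the poor only): 1.068966 / 2 = 0.5345.

0.5345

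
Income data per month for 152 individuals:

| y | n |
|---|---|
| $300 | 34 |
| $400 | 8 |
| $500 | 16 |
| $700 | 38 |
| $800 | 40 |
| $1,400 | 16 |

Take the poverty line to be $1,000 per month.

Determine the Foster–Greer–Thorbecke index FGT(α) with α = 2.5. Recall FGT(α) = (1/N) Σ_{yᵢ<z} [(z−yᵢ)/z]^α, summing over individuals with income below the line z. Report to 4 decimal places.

Below z: 34×$300, 8×$400, 16×$500, 38×$700, 40×$800 (q = 136 of N = 152).
Shortfall ratios: (1000−300)/1000 = 0.7000 (×34); (1000−400)/1000 = 0.6000 (×8); (1000−500)/1000 = 0.5000 (×16); (1000−700)/1000 = 0.3000 (×38); (1000−800)/1000 = 0.2000 (×40).
Raised to α = 2.5: 0.40996 (×34); 0.27885 (×8); 0.17678 (×16); 0.04930 (×38); 0.01789 (×40).
Sum = 21.586774; FGT(2.5) = 21.586774 / 152 = 0.1420.

0.1420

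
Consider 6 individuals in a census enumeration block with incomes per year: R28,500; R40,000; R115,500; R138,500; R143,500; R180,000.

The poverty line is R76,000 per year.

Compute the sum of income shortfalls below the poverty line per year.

Incomes under z: R28,500, R40,000 (q = 2 of N = 6).
Individual gaps: 76000−28500 = 47500; 76000−40000 = 36000.
Aggregate gap = R83,500.

R83,500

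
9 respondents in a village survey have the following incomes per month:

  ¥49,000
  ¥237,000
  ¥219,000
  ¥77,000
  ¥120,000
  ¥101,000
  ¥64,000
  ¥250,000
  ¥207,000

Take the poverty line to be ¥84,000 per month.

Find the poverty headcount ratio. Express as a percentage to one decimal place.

33.3%

3 of the 9 respondents have income below ¥84,000.
H = 3/9 = 33.3%.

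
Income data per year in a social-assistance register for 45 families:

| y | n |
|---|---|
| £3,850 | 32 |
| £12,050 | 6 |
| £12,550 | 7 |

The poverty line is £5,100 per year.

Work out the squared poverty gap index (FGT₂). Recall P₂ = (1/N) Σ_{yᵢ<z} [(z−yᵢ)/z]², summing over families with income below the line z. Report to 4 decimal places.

0.0427

Incomes under z: 32×£3,850 (q = 32 of N = 45).
Gap ratios (z−y)/z: (5100−3850)/5100 = 0.2451 (×32).
Squared: 0.0601 (×32).
Sum = 1.922338; P₂ = 1.922338 / 45 = 0.0427.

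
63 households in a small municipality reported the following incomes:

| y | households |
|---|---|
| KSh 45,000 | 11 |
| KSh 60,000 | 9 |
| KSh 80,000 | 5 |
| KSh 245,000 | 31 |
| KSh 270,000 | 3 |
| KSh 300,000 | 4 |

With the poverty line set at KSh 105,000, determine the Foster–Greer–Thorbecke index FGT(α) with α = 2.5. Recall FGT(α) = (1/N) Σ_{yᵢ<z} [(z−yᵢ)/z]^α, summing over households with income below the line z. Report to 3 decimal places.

Incomes under z: 11×KSh 45,000, 9×KSh 60,000, 5×KSh 80,000 (q = 25 of N = 63).
Relative gaps: (105000−45000)/105000 = 0.5714 (×11); (105000−60000)/105000 = 0.4286 (×9); (105000−80000)/105000 = 0.2381 (×5).
Raised to α = 2.5: 0.24683 (×11); 0.12024 (×9); 0.02766 (×5).
Sum = 3.935664; FGT(2.5) = 3.935664 / 63 = 0.062.

0.062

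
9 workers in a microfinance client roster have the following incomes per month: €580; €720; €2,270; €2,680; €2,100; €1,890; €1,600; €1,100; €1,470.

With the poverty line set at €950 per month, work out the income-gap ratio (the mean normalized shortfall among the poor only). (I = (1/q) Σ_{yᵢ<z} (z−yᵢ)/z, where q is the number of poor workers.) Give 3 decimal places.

Poor units: €580, €720 (q = 2 of N = 9).
Shortfall ratios (z−y)/z: 0.3895, 0.2421; sum = 0.631579.
I averages over the q = 2 poor units only: 0.631579 / 2 = 0.316.

0.316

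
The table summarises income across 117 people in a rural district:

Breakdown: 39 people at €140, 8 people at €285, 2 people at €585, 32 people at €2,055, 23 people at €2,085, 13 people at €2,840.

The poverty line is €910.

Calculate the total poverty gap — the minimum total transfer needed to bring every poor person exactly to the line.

Incomes under z: 39×€140, 8×€285, 2×€585 (q = 49 of N = 117).
Individual gaps: 39×(910−140) = 30030; 8×(910−285) = 5000; 2×(910−585) = 650.
Aggregate gap = €35,680.

€35,680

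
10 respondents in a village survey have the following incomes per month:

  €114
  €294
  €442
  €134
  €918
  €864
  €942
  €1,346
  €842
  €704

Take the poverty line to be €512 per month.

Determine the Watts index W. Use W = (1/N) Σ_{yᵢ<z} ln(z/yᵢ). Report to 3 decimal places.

0.354

Poor units: €114, €134, €294, €442 (q = 4 of N = 10).
Log shortfalls: ln(512/114) = 1.5021; ln(512/134) = 1.3405; ln(512/294) = 0.5547; ln(512/442) = 0.1470.
W = 3.544371 / 10 = 0.354.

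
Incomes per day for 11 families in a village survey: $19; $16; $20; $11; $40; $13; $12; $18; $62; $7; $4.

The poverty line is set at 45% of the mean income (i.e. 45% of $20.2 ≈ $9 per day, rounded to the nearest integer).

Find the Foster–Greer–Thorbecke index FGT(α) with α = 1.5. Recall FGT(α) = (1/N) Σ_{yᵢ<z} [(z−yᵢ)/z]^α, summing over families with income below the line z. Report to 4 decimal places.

0.0472

Below z: $4, $7 (q = 2 of N = 11).
Normalized shortfalls: (9−4)/9 = 0.5556; (9−7)/9 = 0.2222.
Raised to α = 1.5: 0.41409; 0.10476.
Sum = 0.518843; FGT(1.5) = 0.518843 / 11 = 0.0472.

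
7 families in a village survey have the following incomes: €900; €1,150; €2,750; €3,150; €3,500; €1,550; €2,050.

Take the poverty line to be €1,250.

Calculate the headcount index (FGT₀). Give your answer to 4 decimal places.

0.2857

2 of the 7 families have income below €1,250.
H = 2/7 = 0.2857.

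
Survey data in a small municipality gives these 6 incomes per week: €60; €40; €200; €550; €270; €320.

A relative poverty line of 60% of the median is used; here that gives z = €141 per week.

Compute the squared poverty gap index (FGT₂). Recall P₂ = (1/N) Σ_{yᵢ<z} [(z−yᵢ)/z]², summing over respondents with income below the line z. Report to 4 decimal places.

Below z: €40, €60 (q = 2 of N = 6).
Gap ratios (z−y)/z: (141−40)/141 = 0.7163; (141−60)/141 = 0.5745.
Squared: 0.5131; 0.3300.
Sum = 0.843117; P₂ = 0.843117 / 6 = 0.1405.

0.1405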